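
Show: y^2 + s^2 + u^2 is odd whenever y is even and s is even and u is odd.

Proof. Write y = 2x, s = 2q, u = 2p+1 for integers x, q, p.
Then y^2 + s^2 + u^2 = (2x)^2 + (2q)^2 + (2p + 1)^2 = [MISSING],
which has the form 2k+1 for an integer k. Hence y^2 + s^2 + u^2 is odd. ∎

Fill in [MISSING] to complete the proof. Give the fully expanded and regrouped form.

2(2p^2 + 2p + 2q^2 + 2x^2) + 1

(2x)^2 + (2q)^2 + (2p + 1)^2 = 4p^2 + 4p + 4q^2 + 4x^2 + 1
= 2(2p^2 + 2p + 2q^2 + 2x^2) + 1.
Since 2p^2 + 2p + 2q^2 + 2x^2 is an integer, the sum of squares is of the form 2k+1 for an integer k.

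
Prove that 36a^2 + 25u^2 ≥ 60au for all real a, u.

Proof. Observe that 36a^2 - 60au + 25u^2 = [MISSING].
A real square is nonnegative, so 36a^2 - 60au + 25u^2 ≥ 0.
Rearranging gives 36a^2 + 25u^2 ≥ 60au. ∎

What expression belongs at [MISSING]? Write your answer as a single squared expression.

(6a - 5u)^2

36a^2 - 60au + 25u^2 is a perfect-square trinomial: the outer terms are (6a)^2 and (5u)^2, and the cross term is -2·6a·5u.
So 36a^2 - 60au + 25u^2 = (6a - 5u)^2 ≥ 0.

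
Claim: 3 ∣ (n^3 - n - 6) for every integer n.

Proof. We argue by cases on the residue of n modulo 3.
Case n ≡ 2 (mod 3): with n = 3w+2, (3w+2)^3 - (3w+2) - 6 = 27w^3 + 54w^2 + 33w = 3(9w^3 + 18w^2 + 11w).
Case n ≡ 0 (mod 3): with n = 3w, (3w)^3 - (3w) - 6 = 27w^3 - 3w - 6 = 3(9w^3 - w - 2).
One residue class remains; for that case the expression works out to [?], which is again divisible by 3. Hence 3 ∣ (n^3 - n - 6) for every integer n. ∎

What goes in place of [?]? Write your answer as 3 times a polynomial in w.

3(9w^3 + 9w^2 + 2w - 2)

The residues treated are {2, 0}, so the missing case is n ≡ 1 (mod 3); write n = 3w+1.
Then (3w+1)^3 - (3w+1) - 6 = 27w^3 + 27w^2 + 6w - 6 = 3(9w^3 + 9w^2 + 2w - 2).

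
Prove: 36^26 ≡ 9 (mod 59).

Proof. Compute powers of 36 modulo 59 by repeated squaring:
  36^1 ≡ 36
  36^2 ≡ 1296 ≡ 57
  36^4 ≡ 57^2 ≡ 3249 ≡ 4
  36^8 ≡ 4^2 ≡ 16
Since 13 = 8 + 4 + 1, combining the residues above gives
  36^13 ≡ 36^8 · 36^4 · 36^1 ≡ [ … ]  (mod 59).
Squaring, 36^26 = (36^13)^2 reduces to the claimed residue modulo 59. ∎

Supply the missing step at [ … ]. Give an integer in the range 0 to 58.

3

36^8 · 36^4 · 36^1 ≡ 16 · 4 · 36 = 2304.
2304 mod 59 = 3, so 36^13 ≡ 3 (mod 59).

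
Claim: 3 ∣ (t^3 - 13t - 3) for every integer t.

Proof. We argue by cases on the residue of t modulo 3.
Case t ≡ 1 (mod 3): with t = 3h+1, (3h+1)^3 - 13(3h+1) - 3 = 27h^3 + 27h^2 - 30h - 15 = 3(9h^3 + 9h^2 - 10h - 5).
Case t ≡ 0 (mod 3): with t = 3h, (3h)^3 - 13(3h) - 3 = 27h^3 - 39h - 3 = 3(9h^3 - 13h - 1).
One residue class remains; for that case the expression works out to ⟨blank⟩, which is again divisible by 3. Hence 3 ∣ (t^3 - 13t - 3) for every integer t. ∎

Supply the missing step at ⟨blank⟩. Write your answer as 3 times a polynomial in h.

3(9h^3 + 18h^2 - h - 7)

Only t ≡ 2 (mod 3) is unaccounted for. Put t = 3h+2:
(3h+2)^3 - 13(3h+2) - 3 expands to 27h^3 + 54h^2 - 3h - 21,
and factoring out 3 leaves 3(9h^3 + 18h^2 - h - 7).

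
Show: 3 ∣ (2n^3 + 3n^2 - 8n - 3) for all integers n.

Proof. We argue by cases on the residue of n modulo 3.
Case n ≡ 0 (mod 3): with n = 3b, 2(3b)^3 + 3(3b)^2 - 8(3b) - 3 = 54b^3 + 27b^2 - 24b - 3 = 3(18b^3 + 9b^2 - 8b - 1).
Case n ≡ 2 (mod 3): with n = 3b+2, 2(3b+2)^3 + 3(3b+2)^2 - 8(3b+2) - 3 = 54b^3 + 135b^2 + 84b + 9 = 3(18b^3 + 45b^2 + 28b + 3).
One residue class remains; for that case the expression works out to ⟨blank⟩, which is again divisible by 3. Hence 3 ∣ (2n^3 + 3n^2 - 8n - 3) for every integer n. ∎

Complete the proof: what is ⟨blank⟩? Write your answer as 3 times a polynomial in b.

Only n ≡ 1 (mod 3) is unaccounted for. Put n = 3b+1:
2(3b+1)^3 + 3(3b+1)^2 - 8(3b+1) - 3 expands to 54b^3 + 81b^2 + 12b - 6,
and factoring out 3 leaves 3(18b^3 + 27b^2 + 4b - 2).

3(18b^3 + 27b^2 + 4b - 2)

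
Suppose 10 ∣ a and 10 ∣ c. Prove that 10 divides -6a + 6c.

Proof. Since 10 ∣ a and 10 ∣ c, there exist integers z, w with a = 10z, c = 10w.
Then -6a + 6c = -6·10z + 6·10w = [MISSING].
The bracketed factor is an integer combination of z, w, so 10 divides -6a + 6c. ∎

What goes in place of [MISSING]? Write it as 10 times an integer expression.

Pull the common 10 out of every term: -6·10z + 6·10w = 10(6w - 6z).
6w - 6z is an integer, which exhibits the divisibility.

10(6w - 6z)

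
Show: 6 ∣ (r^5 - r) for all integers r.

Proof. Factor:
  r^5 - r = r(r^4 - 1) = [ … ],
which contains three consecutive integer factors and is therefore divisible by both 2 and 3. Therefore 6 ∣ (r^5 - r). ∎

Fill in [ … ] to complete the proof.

(r - 1)r(r + 1)(r^2 + 1)

r^4 - 1 = (r^2 - 1)(r^2 + 1), and r^2 - 1 = (r-1)(r+1).
So r(r^4 - 1) = (r - 1)r(r + 1)(r^2 + 1).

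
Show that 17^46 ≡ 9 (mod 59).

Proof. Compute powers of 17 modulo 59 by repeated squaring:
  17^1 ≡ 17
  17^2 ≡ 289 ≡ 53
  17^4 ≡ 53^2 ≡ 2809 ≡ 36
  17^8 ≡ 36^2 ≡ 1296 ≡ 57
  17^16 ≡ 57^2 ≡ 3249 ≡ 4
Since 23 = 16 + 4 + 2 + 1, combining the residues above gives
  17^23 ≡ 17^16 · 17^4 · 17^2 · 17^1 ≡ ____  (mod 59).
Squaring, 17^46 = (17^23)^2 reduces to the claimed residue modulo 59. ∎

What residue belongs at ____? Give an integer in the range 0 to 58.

3

Multiply the listed residues: 4 · 36 · 53 · 17 = 144 → 7632 → 129744.
Reducing modulo 59: 129744 = 2199·59 + 3, so 17^23 ≡ 3.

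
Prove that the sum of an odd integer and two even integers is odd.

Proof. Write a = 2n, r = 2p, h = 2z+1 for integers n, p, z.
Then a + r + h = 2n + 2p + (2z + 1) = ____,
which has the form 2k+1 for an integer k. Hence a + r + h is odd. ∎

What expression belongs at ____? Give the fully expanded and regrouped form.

2(n + p + z) + 1

2n + 2p + (2z + 1) = 2n + 2p + 2z + 1
= 2(n + p + z) + 1.
Since n + p + z is an integer, the sum is of the form 2k+1 for an integer k.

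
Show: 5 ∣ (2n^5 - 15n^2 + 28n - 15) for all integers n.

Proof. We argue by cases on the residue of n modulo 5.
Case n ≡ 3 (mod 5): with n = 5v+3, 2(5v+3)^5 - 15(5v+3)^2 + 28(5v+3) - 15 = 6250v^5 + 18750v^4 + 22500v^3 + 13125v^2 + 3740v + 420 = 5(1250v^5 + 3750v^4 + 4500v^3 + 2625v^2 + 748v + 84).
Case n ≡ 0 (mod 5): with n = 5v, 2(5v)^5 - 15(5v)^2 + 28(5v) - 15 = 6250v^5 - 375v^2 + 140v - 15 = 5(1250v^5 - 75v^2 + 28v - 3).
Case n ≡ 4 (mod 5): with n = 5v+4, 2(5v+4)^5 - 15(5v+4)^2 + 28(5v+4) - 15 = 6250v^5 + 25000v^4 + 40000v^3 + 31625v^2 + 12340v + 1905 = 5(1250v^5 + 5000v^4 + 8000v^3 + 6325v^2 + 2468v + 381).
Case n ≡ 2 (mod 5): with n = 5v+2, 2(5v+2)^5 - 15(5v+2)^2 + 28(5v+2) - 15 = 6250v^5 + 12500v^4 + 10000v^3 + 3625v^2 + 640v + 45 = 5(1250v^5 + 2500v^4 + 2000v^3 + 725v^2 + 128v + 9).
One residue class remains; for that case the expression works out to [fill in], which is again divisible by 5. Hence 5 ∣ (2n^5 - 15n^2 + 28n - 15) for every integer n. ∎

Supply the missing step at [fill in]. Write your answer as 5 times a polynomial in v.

5(1250v^5 + 1250v^4 + 500v^3 + 25v^2 + 8v)

Only n ≡ 1 (mod 5) is unaccounted for. Put n = 5v+1:
2(5v+1)^5 - 15(5v+1)^2 + 28(5v+1) - 15 expands to 6250v^5 + 6250v^4 + 2500v^3 + 125v^2 + 40v,
and factoring out 5 leaves 5(1250v^5 + 1250v^4 + 500v^3 + 25v^2 + 8v).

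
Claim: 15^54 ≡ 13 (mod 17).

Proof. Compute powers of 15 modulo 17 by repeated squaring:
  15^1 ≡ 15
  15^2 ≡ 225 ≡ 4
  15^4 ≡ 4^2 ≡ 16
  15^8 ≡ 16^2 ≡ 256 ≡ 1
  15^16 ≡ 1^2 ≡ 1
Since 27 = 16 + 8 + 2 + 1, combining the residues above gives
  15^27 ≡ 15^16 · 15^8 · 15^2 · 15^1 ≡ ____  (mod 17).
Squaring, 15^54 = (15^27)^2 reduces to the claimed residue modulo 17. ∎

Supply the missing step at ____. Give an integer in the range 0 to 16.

Multiply the listed residues: 1 · 1 · 4 · 15 = 1 → 4 → 60.
Reducing modulo 17: 60 = 3·17 + 9, so 15^27 ≡ 9.

9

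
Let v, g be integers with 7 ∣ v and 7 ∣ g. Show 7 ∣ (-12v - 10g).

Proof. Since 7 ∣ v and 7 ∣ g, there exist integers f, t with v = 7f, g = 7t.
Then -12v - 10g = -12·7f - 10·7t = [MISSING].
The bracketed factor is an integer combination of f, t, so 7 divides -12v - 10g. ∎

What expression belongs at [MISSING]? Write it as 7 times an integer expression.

7(-12f - 10t)

Pull the common 7 out of every term: -12·7f - 10·7t = 7(-12f - 10t).
-12f - 10t is an integer, which exhibits the divisibility.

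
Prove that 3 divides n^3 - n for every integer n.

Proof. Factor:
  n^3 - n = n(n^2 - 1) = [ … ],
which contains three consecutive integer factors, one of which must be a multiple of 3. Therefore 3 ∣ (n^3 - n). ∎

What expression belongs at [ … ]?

(n - 1)n(n + 1)

n(n^2 - 1) = n(n - 1)(n + 1) = (n - 1)n(n + 1).
These three factors are consecutive integers, so their product is divisible by 3.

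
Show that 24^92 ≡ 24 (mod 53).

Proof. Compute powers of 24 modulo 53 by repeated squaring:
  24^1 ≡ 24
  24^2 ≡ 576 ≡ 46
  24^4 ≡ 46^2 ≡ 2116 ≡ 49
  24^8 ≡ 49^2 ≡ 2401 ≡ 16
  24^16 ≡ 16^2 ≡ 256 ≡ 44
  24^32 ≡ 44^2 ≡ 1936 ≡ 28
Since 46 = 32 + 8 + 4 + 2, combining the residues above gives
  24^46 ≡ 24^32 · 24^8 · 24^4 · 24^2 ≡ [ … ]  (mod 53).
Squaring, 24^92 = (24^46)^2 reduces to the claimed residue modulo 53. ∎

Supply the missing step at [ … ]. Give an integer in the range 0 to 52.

36

24^32 · 24^8 · 24^4 · 24^2 ≡ 28 · 16 · 49 · 46 = 1009792.
1009792 mod 53 = 36, so 24^46 ≡ 36 (mod 53).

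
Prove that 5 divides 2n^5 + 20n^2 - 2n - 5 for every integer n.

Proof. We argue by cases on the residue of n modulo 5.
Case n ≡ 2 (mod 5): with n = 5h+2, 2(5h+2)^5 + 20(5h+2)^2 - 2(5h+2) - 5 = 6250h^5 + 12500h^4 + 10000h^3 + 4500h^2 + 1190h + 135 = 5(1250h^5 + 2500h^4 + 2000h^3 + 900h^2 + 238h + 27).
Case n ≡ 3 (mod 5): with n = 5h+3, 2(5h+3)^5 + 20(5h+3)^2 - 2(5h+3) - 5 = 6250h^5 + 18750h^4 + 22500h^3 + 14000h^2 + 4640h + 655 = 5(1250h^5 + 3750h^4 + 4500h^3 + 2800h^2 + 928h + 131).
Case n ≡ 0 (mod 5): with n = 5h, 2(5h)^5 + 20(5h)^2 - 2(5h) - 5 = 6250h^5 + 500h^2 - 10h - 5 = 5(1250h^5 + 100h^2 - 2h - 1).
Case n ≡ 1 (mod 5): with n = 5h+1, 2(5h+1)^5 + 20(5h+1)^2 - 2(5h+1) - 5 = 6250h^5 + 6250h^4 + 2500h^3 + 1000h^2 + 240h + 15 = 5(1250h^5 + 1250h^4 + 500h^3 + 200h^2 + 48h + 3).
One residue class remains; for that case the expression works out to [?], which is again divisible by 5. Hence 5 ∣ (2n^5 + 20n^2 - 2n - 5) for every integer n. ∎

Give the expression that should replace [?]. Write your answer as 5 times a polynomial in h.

5(1250h^5 + 5000h^4 + 8000h^3 + 6500h^2 + 2718h + 471)

Only n ≡ 4 (mod 5) is unaccounted for. Put n = 5h+4:
2(5h+4)^5 + 20(5h+4)^2 - 2(5h+4) - 5 expands to 6250h^5 + 25000h^4 + 40000h^3 + 32500h^2 + 13590h + 2355,
and factoring out 5 leaves 5(1250h^5 + 5000h^4 + 8000h^3 + 6500h^2 + 2718h + 471).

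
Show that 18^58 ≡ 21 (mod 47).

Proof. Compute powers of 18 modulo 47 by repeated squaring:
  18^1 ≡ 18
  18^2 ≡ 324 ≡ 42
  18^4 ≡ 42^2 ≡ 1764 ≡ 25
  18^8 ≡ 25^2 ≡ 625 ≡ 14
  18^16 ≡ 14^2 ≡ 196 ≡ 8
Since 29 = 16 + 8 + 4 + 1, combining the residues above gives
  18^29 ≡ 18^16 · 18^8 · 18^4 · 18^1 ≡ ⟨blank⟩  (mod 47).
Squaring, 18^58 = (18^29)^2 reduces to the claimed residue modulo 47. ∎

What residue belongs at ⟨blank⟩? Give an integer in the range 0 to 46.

Multiply the listed residues: 8 · 14 · 25 · 18 = 112 → 2800 → 50400.
Reducing modulo 47: 50400 = 1072·47 + 16, so 18^29 ≡ 16.

16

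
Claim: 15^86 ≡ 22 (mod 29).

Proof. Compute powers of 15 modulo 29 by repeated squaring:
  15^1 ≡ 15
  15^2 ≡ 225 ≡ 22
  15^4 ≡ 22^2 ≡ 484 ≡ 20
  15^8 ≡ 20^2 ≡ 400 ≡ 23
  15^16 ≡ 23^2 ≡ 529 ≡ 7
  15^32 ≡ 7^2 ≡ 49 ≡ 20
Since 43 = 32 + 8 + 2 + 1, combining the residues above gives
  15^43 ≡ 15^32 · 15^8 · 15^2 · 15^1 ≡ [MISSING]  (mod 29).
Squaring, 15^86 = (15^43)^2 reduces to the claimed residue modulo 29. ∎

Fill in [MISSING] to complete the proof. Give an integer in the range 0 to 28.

14

Multiply the listed residues: 20 · 23 · 22 · 15 = 460 → 10120 → 151800.
Reducing modulo 29: 151800 = 5234·29 + 14, so 15^43 ≡ 14.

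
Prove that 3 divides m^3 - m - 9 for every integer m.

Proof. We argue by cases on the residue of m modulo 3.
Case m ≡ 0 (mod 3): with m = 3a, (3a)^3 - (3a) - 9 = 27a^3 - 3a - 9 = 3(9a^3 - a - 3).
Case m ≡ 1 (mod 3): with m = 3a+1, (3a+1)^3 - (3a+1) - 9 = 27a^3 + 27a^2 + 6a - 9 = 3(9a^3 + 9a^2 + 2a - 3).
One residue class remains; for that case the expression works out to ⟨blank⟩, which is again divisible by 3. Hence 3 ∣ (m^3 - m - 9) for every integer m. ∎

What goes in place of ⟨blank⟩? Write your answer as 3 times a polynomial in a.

The residues treated are {0, 1}, so the missing case is m ≡ 2 (mod 3); write m = 3a+2.
Then (3a+2)^3 - (3a+2) - 9 = 27a^3 + 54a^2 + 33a - 3 = 3(9a^3 + 18a^2 + 11a - 1).

3(9a^3 + 18a^2 + 11a - 1)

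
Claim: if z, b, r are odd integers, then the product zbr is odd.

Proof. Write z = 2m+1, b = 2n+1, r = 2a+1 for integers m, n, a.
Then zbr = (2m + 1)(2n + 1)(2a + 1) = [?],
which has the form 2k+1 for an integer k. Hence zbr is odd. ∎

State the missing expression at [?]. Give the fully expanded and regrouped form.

2(4amn + 2am + 2an + a + 2mn + m + n) + 1

Expanding: (2m + 1)(2n + 1)(2a + 1) = 8amn + 4am + 4an + 2a + 4mn + 2m + 2n + 1.
Every term except the constant is even, so this is 2(4amn + 2am + 2an + a + 2mn + m + n) + 1,
and 4amn + 2am + 2an + a + 2mn + m + n ∈ ℤ gives the required form.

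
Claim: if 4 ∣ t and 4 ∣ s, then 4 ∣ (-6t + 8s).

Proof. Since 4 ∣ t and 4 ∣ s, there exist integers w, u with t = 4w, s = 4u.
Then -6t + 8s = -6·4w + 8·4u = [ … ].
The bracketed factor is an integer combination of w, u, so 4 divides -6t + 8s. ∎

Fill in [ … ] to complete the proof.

Pull the common 4 out of every term: -6·4w + 8·4u = 4(8u - 6w).
8u - 6w is an integer, which exhibits the divisibility.

4(8u - 6w)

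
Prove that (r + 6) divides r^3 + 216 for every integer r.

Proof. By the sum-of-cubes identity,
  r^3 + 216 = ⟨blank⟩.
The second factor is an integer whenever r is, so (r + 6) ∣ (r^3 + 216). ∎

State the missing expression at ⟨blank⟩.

(r + 6)(r^2 - 6r + 36)

Polynomial division of r^3 + 216 by r + 6 leaves remainder 0 and quotient r^2 - 6r + 36.
Hence r^3 + 216 = (r + 6)(r^2 - 6r + 36).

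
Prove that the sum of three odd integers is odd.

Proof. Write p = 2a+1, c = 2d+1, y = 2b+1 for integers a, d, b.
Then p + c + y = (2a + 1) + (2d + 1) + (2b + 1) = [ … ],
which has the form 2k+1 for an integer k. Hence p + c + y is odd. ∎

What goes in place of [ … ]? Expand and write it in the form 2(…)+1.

2(a + b + d + 1) + 1

Expanding: (2a + 1) + (2d + 1) + (2b + 1) = 2a + 2b + 2d + 3.
Every term except the constant is even, so this is 2(a + b + d + 1) + 1,
and a + b + d + 1 ∈ ℤ gives the required form.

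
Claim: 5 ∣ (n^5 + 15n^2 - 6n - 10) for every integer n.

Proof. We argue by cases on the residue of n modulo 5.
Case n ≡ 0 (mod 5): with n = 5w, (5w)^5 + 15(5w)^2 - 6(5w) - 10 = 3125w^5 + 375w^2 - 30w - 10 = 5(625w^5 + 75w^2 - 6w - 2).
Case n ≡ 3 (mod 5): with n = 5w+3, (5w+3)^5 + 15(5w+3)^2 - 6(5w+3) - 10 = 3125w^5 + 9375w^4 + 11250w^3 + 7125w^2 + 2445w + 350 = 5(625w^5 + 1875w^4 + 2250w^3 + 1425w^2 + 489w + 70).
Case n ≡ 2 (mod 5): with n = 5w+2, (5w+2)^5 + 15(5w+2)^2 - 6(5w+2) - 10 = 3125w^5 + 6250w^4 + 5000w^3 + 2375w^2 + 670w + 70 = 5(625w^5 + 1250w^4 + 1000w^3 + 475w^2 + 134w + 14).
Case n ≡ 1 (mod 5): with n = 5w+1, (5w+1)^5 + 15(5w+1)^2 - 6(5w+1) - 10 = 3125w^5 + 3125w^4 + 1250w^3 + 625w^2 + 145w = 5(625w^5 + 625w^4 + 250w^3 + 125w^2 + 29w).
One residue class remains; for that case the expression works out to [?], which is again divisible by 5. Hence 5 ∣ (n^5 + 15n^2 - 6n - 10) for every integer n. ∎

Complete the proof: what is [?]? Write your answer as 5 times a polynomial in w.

The residues treated are {0, 3, 2, 1}, so the missing case is n ≡ 4 (mod 5); write n = 5w+4.
Then (5w+4)^5 + 15(5w+4)^2 - 6(5w+4) - 10 = 3125w^5 + 12500w^4 + 20000w^3 + 16375w^2 + 6970w + 1230 = 5(625w^5 + 2500w^4 + 4000w^3 + 3275w^2 + 1394w + 246).

5(625w^5 + 2500w^4 + 4000w^3 + 3275w^2 + 1394w + 246)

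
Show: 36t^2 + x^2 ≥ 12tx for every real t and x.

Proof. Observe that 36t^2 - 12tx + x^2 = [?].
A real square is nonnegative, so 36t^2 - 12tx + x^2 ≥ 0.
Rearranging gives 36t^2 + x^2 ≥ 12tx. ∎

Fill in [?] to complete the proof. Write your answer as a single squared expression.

The leading and trailing coefficients are 6^2 and 1^2, and 12 = 2·6·1, so the trinomial is (6t - x)^2.
Hence 36t^2 - 12tx + x^2 ≥ 0.

(6t - x)^2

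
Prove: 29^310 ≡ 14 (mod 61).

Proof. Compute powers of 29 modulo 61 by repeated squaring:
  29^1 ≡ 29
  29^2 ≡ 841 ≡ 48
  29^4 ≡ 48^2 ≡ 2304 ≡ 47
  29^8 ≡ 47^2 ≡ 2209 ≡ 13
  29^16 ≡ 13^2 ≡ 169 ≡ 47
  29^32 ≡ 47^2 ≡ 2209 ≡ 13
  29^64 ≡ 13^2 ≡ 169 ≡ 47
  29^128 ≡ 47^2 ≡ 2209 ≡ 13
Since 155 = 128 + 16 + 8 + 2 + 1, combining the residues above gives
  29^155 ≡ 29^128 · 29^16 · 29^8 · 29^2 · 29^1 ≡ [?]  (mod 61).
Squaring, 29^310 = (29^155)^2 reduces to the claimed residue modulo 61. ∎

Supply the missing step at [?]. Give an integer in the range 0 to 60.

Multiply the listed residues: 13 · 47 · 13 · 48 · 29 = 611 → 7943 → 381264 → 11056656.
Reducing modulo 61: 11056656 = 181256·61 + 40, so 29^155 ≡ 40.

40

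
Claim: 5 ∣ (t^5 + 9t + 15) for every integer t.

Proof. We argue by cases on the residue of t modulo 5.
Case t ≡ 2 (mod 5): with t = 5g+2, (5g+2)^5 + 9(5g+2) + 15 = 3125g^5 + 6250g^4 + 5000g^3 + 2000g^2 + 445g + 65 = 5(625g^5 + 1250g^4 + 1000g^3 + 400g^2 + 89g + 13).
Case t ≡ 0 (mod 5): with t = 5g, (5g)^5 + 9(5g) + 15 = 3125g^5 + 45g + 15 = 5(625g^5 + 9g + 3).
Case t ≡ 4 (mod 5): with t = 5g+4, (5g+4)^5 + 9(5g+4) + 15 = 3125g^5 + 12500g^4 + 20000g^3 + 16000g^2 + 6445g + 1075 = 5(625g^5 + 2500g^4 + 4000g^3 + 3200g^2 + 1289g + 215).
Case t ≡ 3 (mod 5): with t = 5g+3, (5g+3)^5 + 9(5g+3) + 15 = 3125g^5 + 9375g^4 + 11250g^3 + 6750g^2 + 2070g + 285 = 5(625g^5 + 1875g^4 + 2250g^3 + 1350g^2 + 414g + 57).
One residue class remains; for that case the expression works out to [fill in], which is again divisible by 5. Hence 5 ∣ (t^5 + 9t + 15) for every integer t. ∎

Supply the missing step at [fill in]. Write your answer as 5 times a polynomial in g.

Only t ≡ 1 (mod 5) is unaccounted for. Put t = 5g+1:
(5g+1)^5 + 9(5g+1) + 15 expands to 3125g^5 + 3125g^4 + 1250g^3 + 250g^2 + 70g + 25,
and factoring out 5 leaves 5(625g^5 + 625g^4 + 250g^3 + 50g^2 + 14g + 5).

5(625g^5 + 625g^4 + 250g^3 + 50g^2 + 14g + 5)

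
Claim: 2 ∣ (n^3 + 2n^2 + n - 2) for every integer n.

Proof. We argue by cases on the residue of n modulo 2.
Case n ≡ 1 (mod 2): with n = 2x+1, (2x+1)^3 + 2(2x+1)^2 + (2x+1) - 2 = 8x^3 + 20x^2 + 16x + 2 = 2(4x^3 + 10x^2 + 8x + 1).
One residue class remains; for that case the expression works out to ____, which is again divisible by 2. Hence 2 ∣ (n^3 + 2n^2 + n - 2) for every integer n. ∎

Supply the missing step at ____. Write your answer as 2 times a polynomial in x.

Only n ≡ 0 (mod 2) is unaccounted for. Put n = 2x:
(2x)^3 + 2(2x)^2 + (2x) - 2 expands to 8x^3 + 8x^2 + 2x - 2,
and factoring out 2 leaves 2(4x^3 + 4x^2 + x - 1).

2(4x^3 + 4x^2 + x - 1)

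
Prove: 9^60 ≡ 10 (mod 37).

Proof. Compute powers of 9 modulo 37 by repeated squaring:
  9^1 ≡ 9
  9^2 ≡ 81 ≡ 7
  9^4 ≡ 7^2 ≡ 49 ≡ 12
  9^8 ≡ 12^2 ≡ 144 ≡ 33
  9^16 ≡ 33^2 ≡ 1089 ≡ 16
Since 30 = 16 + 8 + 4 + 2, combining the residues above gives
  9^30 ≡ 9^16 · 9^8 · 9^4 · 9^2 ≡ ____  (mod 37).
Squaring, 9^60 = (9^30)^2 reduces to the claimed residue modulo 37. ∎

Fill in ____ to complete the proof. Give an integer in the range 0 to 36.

26

Multiply the listed residues: 16 · 33 · 12 · 7 = 528 → 6336 → 44352.
Reducing modulo 37: 44352 = 1198·37 + 26, so 9^30 ≡ 26.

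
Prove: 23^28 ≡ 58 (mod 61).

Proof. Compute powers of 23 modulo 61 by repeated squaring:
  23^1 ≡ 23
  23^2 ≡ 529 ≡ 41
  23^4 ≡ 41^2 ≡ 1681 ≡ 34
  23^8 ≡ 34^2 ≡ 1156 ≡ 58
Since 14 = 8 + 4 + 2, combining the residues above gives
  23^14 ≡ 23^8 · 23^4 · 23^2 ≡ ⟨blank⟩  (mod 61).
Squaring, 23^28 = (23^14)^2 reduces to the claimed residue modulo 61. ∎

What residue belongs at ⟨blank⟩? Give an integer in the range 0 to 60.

23^8 · 23^4 · 23^2 ≡ 58 · 34 · 41 = 80852.
80852 mod 61 = 27, so 23^14 ≡ 27 (mod 61).

27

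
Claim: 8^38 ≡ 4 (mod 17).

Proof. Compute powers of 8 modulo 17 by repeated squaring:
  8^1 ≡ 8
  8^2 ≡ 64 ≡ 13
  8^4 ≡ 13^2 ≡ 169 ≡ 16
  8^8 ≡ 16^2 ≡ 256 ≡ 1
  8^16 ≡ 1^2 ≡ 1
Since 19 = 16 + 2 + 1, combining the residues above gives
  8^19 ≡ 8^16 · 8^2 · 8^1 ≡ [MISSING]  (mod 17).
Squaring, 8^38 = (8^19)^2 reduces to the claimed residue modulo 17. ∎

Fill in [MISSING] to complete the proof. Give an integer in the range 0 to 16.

8^16 · 8^2 · 8^1 ≡ 1 · 13 · 8 = 104.
104 mod 17 = 2, so 8^19 ≡ 2 (mod 17).

2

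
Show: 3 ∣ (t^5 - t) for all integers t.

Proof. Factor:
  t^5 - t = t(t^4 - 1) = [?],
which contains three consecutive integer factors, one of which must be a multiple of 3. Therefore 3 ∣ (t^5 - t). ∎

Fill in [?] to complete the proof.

t^4 - 1 = (t^2 - 1)(t^2 + 1), and t^2 - 1 = (t-1)(t+1).
So t(t^4 - 1) = (t - 1)t(t + 1)(t^2 + 1).

(t - 1)t(t + 1)(t^2 + 1)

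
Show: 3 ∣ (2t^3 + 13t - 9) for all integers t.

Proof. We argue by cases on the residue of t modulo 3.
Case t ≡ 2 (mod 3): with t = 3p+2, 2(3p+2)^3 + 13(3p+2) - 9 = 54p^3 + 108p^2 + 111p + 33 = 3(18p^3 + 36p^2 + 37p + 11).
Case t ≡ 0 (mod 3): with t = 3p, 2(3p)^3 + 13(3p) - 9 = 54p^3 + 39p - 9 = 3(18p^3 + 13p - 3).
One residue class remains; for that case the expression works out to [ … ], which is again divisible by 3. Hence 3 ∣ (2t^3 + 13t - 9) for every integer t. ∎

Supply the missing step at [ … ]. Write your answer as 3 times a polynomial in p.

3(18p^3 + 18p^2 + 19p + 2)

The residues treated are {2, 0}, so the missing case is t ≡ 1 (mod 3); write t = 3p+1.
Then 2(3p+1)^3 + 13(3p+1) - 9 = 54p^3 + 54p^2 + 57p + 6 = 3(18p^3 + 18p^2 + 19p + 2).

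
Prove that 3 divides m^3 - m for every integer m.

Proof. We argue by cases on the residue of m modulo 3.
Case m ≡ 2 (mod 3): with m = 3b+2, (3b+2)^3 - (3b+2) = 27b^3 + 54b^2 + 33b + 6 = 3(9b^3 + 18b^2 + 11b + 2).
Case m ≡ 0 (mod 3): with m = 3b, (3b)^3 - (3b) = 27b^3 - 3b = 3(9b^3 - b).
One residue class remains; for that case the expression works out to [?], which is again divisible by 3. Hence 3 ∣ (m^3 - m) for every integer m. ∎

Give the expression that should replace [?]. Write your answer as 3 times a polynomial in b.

3(9b^3 + 9b^2 + 2b)

The residues treated are {2, 0}, so the missing case is m ≡ 1 (mod 3); write m = 3b+1.
Then (3b+1)^3 - (3b+1) = 27b^3 + 27b^2 + 6b = 3(9b^3 + 9b^2 + 2b).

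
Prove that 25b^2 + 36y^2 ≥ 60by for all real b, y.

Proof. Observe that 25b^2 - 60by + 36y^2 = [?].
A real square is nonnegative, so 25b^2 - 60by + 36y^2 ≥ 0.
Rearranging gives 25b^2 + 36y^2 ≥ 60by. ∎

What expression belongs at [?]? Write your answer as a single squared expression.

(5b - 6y)^2

The leading and trailing coefficients are 5^2 and 6^2, and 60 = 2·5·6, so the trinomial is (5b - 6y)^2.
Hence 25b^2 - 60by + 36y^2 ≥ 0.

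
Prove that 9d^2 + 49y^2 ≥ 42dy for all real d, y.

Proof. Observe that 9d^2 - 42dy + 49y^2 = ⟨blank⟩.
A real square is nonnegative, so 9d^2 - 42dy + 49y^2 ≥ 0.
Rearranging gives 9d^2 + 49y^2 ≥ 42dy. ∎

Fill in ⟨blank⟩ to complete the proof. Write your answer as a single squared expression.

(3d - 7y)^2

The leading and trailing coefficients are 3^2 and 7^2, and 42 = 2·3·7, so the trinomial is (3d - 7y)^2.
Hence 9d^2 - 42dy + 49y^2 ≥ 0.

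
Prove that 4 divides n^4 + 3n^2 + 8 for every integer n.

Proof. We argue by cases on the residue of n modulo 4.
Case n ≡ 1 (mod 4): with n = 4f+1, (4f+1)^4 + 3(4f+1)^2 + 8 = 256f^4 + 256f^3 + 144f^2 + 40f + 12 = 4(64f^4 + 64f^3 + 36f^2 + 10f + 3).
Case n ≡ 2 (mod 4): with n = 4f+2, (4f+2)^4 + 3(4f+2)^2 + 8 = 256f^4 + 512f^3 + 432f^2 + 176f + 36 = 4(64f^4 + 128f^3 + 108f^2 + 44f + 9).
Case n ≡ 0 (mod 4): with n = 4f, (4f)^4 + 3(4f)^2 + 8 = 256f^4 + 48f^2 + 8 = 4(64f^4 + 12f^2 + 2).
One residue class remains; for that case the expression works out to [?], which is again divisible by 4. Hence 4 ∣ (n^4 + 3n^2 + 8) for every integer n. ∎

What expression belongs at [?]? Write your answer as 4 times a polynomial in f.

The residues treated are {1, 2, 0}, so the missing case is n ≡ 3 (mod 4); write n = 4f+3.
Then (4f+3)^4 + 3(4f+3)^2 + 8 = 256f^4 + 768f^3 + 912f^2 + 504f + 116 = 4(64f^4 + 192f^3 + 228f^2 + 126f + 29).

4(64f^4 + 192f^3 + 228f^2 + 126f + 29)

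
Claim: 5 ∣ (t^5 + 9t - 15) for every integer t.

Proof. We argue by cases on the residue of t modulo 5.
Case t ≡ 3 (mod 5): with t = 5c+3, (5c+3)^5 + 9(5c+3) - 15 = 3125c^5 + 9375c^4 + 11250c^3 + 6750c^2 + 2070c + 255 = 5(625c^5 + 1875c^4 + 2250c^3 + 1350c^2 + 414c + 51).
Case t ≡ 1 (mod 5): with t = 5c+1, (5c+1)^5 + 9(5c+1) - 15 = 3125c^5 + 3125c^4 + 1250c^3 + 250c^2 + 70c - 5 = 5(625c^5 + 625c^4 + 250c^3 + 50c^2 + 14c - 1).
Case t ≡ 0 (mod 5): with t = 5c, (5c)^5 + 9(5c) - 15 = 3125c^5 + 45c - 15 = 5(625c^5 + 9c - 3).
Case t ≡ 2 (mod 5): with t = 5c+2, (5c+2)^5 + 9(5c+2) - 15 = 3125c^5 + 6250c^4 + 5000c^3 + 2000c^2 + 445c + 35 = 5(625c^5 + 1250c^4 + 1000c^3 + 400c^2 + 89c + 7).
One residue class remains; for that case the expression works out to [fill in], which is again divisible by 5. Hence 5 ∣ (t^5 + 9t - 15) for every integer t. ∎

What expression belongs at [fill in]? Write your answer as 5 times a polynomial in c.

Only t ≡ 4 (mod 5) is unaccounted for. Put t = 5c+4:
(5c+4)^5 + 9(5c+4) - 15 expands to 3125c^5 + 12500c^4 + 20000c^3 + 16000c^2 + 6445c + 1045,
and factoring out 5 leaves 5(625c^5 + 2500c^4 + 4000c^3 + 3200c^2 + 1289c + 209).

5(625c^5 + 2500c^4 + 4000c^3 + 3200c^2 + 1289c + 209)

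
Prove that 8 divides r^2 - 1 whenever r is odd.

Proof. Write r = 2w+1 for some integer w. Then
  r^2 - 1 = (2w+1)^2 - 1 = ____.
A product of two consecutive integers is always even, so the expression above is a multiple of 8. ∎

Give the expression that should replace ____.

4w(w + 1)

(2w+1)^2 - 1 = 4w^2 + 4w + 1 - 1 = 4w^2 + 4w = 4w(w+1).
Since w and w+1 are consecutive, w(w+1) is even, and 4·(even) is a multiple of 8.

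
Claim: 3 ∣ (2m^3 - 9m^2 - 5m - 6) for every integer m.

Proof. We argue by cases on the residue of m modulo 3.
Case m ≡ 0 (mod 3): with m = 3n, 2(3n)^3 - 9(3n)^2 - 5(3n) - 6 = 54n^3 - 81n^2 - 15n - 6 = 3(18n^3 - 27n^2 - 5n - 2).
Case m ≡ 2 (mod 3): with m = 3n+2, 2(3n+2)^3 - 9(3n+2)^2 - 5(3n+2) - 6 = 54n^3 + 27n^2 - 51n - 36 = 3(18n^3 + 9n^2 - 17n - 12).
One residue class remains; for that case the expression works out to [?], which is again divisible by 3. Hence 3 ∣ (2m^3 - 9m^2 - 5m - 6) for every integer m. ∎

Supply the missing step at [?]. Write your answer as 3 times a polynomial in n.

The residues treated are {0, 2}, so the missing case is m ≡ 1 (mod 3); write m = 3n+1.
Then 2(3n+1)^3 - 9(3n+1)^2 - 5(3n+1) - 6 = 54n^3 - 27n^2 - 51n - 18 = 3(18n^3 - 9n^2 - 17n - 6).

3(18n^3 - 9n^2 - 17n - 6)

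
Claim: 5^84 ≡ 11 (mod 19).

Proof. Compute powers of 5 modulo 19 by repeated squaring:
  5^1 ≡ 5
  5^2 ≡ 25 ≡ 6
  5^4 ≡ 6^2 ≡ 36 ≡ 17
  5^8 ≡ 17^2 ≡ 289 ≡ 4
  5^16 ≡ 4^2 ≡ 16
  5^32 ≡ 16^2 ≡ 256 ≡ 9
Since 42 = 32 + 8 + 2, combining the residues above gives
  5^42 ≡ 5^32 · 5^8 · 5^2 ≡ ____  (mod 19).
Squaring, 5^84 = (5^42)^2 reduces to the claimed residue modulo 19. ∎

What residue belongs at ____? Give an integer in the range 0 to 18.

7

Multiply the listed residues: 9 · 4 · 6 = 36 → 216.
Reducing modulo 19: 216 = 11·19 + 7, so 5^42 ≡ 7.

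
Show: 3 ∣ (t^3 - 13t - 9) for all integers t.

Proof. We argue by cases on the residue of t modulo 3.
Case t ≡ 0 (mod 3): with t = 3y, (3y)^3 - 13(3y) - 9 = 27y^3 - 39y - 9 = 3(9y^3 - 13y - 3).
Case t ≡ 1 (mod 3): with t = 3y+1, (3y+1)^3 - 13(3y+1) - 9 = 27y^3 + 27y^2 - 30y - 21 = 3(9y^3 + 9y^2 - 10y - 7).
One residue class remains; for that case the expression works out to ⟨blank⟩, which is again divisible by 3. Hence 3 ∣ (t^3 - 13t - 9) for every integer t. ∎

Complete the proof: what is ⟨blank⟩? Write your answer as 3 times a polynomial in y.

Only t ≡ 2 (mod 3) is unaccounted for. Put t = 3y+2:
(3y+2)^3 - 13(3y+2) - 9 expands to 27y^3 + 54y^2 - 3y - 27,
and factoring out 3 leaves 3(9y^3 + 18y^2 - y - 9).

3(9y^3 + 18y^2 - y - 9)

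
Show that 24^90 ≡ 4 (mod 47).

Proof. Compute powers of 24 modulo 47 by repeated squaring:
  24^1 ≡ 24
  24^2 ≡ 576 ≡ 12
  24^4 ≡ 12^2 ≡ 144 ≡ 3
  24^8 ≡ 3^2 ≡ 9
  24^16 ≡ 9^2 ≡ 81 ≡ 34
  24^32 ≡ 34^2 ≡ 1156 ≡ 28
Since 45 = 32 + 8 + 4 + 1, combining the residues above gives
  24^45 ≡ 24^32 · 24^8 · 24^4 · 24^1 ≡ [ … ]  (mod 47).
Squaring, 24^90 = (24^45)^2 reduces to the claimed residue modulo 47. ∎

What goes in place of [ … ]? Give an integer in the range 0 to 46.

Multiply the listed residues: 28 · 9 · 3 · 24 = 252 → 756 → 18144.
Reducing modulo 47: 18144 = 386·47 + 2, so 24^45 ≡ 2.

2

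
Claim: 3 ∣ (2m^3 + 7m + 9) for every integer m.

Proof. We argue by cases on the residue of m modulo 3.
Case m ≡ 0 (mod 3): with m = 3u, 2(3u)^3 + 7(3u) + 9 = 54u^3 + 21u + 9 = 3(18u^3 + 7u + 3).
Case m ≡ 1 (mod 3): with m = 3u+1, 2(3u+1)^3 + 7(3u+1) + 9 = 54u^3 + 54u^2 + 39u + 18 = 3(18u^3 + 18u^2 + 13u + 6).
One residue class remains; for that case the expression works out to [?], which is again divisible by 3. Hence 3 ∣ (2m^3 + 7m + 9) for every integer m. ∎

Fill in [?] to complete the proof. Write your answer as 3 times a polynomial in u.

3(18u^3 + 36u^2 + 31u + 13)

Only m ≡ 2 (mod 3) is unaccounted for. Put m = 3u+2:
2(3u+2)^3 + 7(3u+2) + 9 expands to 54u^3 + 108u^2 + 93u + 39,
and factoring out 3 leaves 3(18u^3 + 36u^2 + 31u + 13).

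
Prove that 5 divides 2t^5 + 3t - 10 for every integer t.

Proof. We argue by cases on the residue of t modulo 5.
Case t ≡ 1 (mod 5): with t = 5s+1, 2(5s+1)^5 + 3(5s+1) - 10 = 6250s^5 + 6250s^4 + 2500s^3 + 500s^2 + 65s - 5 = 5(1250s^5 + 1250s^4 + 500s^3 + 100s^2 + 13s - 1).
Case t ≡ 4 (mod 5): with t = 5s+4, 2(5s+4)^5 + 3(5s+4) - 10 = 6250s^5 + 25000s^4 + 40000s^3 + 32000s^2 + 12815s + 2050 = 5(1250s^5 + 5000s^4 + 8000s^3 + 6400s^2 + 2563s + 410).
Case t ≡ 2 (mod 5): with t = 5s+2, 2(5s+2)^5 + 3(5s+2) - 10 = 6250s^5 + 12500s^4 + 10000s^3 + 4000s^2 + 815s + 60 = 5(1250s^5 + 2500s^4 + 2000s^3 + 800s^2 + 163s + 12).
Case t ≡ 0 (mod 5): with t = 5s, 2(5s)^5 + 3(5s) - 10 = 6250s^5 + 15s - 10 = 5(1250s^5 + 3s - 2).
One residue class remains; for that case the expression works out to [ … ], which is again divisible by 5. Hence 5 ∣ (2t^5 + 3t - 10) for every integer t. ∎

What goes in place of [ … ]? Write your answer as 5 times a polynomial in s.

Only t ≡ 3 (mod 5) is unaccounted for. Put t = 5s+3:
2(5s+3)^5 + 3(5s+3) - 10 expands to 6250s^5 + 18750s^4 + 22500s^3 + 13500s^2 + 4065s + 485,
and factoring out 5 leaves 5(1250s^5 + 3750s^4 + 4500s^3 + 2700s^2 + 813s + 97).

5(1250s^5 + 3750s^4 + 4500s^3 + 2700s^2 + 813s + 97)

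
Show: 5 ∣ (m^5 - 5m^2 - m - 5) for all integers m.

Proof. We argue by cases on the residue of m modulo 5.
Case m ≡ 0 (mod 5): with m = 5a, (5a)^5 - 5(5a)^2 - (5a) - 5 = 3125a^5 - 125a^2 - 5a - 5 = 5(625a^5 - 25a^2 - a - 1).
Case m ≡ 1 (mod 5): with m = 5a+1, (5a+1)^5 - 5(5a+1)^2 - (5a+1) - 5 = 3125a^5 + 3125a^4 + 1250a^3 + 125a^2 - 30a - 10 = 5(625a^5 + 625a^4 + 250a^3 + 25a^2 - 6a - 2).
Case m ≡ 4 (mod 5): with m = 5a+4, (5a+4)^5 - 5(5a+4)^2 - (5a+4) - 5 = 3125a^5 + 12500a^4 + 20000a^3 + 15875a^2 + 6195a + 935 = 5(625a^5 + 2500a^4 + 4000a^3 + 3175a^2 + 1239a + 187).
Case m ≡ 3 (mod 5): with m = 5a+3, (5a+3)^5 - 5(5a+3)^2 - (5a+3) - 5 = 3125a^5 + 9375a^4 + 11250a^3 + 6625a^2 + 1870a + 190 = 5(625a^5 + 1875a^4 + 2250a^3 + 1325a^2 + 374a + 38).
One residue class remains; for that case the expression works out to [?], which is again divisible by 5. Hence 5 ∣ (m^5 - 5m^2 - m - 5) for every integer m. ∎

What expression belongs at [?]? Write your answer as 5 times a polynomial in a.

5(625a^5 + 1250a^4 + 1000a^3 + 375a^2 + 59a + 1)

Only m ≡ 2 (mod 5) is unaccounted for. Put m = 5a+2:
(5a+2)^5 - 5(5a+2)^2 - (5a+2) - 5 expands to 3125a^5 + 6250a^4 + 5000a^3 + 1875a^2 + 295a + 5,
and factoring out 5 leaves 5(625a^5 + 1250a^4 + 1000a^3 + 375a^2 + 59a + 1).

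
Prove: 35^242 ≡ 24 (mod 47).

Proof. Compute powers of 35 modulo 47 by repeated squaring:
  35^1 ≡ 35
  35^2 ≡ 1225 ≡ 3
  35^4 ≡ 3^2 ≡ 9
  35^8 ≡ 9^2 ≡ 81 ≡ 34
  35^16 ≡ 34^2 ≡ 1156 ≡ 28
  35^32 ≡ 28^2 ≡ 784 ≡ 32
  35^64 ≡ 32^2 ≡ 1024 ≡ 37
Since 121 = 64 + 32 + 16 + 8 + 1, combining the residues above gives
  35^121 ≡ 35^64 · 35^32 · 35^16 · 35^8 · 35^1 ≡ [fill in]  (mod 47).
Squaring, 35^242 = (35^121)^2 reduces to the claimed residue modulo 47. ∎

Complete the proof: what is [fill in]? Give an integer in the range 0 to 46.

20

35^64 · 35^32 · 35^16 · 35^8 · 35^1 ≡ 37 · 32 · 28 · 34 · 35 = 39450880.
39450880 mod 47 = 20, so 35^121 ≡ 20 (mod 47).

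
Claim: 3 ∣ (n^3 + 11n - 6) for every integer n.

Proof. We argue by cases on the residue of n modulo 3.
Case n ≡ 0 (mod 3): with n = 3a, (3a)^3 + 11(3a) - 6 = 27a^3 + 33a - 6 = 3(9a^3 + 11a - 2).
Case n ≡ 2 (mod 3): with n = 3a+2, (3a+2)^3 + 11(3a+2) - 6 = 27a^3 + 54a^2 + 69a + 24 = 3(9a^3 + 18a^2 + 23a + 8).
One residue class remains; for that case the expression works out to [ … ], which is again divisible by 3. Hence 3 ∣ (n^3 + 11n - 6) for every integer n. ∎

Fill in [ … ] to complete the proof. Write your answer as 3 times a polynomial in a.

3(9a^3 + 9a^2 + 14a + 2)

The residues treated are {0, 2}, so the missing case is n ≡ 1 (mod 3); write n = 3a+1.
Then (3a+1)^3 + 11(3a+1) - 6 = 27a^3 + 27a^2 + 42a + 6 = 3(9a^3 + 9a^2 + 14a + 2).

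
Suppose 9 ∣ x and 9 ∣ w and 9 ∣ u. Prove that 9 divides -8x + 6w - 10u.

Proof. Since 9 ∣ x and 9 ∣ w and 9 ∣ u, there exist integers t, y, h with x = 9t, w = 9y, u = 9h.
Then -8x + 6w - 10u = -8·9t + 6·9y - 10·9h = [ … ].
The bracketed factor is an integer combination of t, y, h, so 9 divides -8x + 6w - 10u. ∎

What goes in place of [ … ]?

9(-10h - 8t + 6y)

Each term has a factor of 9: -8·9t + 6·9y - 10·9h = 9·(-10h - 8t + 6y).
Since -10h - 8t + 6y is an integer, 9 ∣ (-8x + 6w - 10u).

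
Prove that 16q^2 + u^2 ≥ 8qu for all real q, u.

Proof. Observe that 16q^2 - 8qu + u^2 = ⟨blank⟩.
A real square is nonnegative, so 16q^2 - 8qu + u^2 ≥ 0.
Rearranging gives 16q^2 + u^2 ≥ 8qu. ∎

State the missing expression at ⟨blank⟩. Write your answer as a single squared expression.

The leading and trailing coefficients are 4^2 and 1^2, and 8 = 2·4·1, so the trinomial is (4q - u)^2.
Hence 16q^2 - 8qu + u^2 ≥ 0.

(4q - u)^2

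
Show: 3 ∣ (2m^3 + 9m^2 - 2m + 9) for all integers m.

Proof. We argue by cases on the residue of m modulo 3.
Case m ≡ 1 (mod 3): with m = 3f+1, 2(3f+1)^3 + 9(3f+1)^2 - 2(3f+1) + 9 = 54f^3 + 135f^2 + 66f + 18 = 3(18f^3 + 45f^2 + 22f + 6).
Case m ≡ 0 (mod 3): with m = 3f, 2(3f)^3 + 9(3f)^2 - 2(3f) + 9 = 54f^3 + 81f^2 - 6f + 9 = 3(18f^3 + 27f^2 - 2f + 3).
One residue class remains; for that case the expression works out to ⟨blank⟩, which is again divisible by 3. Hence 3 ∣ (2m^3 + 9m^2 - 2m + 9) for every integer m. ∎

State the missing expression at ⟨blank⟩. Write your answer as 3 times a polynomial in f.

3(18f^3 + 63f^2 + 58f + 19)

Only m ≡ 2 (mod 3) is unaccounted for. Put m = 3f+2:
2(3f+2)^3 + 9(3f+2)^2 - 2(3f+2) + 9 expands to 54f^3 + 189f^2 + 174f + 57,
and factoring out 3 leaves 3(18f^3 + 63f^2 + 58f + 19).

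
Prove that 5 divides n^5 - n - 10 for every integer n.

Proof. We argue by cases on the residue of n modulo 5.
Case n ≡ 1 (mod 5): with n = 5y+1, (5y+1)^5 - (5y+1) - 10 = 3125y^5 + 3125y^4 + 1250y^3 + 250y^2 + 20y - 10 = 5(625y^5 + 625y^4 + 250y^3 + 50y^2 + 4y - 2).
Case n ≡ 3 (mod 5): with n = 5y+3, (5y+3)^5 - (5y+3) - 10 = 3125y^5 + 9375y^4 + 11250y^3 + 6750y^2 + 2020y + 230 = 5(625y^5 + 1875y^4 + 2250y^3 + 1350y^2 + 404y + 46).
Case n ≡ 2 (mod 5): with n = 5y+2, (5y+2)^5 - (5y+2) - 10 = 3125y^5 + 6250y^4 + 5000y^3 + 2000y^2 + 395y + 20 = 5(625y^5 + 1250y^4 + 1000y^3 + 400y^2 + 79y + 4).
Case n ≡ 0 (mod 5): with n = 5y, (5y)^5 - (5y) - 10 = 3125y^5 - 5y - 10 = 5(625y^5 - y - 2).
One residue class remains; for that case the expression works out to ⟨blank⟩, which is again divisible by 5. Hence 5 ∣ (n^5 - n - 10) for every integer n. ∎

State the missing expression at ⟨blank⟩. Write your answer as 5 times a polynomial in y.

5(625y^5 + 2500y^4 + 4000y^3 + 3200y^2 + 1279y + 202)

Only n ≡ 4 (mod 5) is unaccounted for. Put n = 5y+4:
(5y+4)^5 - (5y+4) - 10 expands to 3125y^5 + 12500y^4 + 20000y^3 + 16000y^2 + 6395y + 1010,
and factoring out 5 leaves 5(625y^5 + 2500y^4 + 4000y^3 + 3200y^2 + 1279y + 202).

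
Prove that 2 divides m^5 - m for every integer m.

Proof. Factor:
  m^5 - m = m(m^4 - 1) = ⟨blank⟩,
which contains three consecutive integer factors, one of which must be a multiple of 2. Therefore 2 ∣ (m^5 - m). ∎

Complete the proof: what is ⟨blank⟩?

m^4 - 1 = (m^2 - 1)(m^2 + 1), and m^2 - 1 = (m-1)(m+1).
So m(m^4 - 1) = (m - 1)m(m + 1)(m^2 + 1).

(m - 1)m(m + 1)(m^2 + 1)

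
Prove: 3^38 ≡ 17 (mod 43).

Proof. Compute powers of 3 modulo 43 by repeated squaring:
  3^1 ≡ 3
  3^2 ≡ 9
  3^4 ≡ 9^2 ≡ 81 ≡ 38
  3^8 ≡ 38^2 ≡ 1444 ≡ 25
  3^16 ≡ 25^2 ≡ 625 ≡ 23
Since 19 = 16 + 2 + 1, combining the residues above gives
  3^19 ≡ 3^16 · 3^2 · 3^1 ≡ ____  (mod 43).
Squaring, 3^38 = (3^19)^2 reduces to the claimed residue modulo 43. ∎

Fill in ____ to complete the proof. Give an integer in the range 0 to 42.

3^16 · 3^2 · 3^1 ≡ 23 · 9 · 3 = 621.
621 mod 43 = 19, so 3^19 ≡ 19 (mod 43).

19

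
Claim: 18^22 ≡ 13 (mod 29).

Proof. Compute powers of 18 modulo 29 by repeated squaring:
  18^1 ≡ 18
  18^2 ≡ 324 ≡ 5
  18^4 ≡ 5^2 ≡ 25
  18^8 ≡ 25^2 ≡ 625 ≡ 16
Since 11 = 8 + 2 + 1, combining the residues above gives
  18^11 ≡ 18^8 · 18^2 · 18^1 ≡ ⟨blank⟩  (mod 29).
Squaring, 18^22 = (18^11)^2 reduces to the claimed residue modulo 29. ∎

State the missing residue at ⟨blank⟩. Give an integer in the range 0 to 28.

19

Multiply the listed residues: 16 · 5 · 18 = 80 → 1440.
Reducing modulo 29: 1440 = 49·29 + 19, so 18^11 ≡ 19.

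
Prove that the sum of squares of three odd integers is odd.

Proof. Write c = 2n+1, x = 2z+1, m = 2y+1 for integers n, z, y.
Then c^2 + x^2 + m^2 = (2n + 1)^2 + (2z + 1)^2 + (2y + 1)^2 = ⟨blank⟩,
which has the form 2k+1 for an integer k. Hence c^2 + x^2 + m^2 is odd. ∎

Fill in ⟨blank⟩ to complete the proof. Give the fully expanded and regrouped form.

2(2n^2 + 2n + 2y^2 + 2y + 2z^2 + 2z + 1) + 1

(2n + 1)^2 + (2z + 1)^2 + (2y + 1)^2 = 4n^2 + 4n + 4y^2 + 4y + 4z^2 + 4z + 3
= 2(2n^2 + 2n + 2y^2 + 2y + 2z^2 + 2z + 1) + 1.
Since 2n^2 + 2n + 2y^2 + 2y + 2z^2 + 2z + 1 is an integer, the sum of squares is of the form 2k+1 for an integer k.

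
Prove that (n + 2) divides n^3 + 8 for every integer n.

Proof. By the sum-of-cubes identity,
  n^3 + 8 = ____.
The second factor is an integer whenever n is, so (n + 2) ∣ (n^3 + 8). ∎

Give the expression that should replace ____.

(n + 2)(n^2 - 2n + 4)

Polynomial division of n^3 + 8 by n + 2 leaves remainder 0 and quotient n^2 - 2n + 4.
Hence n^3 + 8 = (n + 2)(n^2 - 2n + 4).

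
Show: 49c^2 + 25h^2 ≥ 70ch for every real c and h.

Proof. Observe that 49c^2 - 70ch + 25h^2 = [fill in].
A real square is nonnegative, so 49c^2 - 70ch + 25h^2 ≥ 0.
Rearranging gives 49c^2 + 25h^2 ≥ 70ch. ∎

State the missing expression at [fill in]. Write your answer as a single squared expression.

(7c - 5h)^2

The leading and trailing coefficients are 7^2 and 5^2, and 70 = 2·7·5, so the trinomial is (7c - 5h)^2.
Hence 49c^2 - 70ch + 25h^2 ≥ 0.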